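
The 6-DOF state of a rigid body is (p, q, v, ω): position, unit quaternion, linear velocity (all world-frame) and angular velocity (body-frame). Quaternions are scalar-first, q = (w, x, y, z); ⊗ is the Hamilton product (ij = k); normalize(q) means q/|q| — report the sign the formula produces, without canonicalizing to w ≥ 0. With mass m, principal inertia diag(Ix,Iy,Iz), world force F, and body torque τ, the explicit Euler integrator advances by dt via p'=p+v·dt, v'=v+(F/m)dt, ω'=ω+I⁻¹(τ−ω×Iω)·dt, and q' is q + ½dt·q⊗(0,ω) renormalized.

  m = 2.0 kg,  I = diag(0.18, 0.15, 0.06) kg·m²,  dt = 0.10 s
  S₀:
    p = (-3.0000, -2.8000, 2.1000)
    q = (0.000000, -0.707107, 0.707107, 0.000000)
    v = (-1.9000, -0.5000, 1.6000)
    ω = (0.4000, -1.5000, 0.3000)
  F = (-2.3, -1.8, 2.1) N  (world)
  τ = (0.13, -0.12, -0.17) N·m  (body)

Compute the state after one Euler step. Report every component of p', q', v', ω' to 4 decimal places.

p + v·dt = (-3.1900, -2.8500, 2.2600)
v + (F/m)dt = (-2.0150, -0.5900, 1.7050)
ω×(Iω) gyroscopic = (0.0405, 0.0144, 0.0180)
angular accel α = (0.4972, -0.8960, -3.1333)
new body rate ω' = (0.4497, -1.5896, -0.0133)
Hamilton product q⊗(0,ω) = (1.3435033, 0.2121321, 0.2121321, 0.7778177)
q' = normalize(q + ½dt·q⊗(0,ω)) = (0.0670, -0.6943, 0.7155, 0.0388)

p' = (-3.1900, -2.8500, 2.2600)
q' = (0.0670, -0.6943, 0.7155, 0.0388)
v' = (-2.0150, -0.5900, 1.7050)
ω' = (0.4497, -1.5896, -0.0133)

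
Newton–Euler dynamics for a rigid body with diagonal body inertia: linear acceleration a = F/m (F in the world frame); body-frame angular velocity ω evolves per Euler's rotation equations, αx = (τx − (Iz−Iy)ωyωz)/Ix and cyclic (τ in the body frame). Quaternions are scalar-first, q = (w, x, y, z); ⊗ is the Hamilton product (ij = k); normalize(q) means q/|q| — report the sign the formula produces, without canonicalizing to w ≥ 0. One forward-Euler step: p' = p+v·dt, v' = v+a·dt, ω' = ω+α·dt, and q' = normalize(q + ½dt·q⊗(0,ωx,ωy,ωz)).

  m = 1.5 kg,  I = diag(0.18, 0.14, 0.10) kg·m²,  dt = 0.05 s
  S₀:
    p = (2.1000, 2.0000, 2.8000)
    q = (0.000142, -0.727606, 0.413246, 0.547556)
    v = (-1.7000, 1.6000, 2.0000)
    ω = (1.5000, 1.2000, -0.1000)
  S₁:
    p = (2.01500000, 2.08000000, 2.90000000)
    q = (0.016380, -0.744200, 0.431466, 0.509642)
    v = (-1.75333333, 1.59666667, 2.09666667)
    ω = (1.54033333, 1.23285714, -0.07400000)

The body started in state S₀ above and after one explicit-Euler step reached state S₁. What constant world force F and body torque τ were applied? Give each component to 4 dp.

Δv = v₁−v₀ = (-0.05333333, -0.00333333, 0.09666667)
applied force F = (-1.6000, -0.1000, 2.9000)
rate change Δω = (0.04033333, 0.03285714, 0.02600000)
precession coupling = (0.0048, -0.0120, -0.0720)
applied torque τ = (0.1500, 0.0800, -0.0200)

F = (-1.6000, -0.1000, 2.9000)
τ = (0.1500, 0.0800, -0.0200)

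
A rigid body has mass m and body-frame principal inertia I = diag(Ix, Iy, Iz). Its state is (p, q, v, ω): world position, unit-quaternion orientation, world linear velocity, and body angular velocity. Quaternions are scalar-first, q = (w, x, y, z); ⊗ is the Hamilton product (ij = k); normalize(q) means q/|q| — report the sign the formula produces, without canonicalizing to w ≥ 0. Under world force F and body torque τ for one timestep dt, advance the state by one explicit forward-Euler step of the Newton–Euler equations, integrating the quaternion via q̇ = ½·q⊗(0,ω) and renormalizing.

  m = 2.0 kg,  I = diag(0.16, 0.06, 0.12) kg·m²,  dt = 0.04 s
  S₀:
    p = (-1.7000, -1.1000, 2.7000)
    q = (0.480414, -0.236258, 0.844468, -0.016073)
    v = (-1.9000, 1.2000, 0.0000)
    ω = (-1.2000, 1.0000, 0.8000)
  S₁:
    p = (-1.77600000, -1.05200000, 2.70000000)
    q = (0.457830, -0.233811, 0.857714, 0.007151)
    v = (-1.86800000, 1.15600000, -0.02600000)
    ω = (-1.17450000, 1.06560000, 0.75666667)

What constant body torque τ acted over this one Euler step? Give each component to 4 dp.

τ = (0.1500, 0.0600, -0.0100)

rate change Δω = (0.02550000, 0.06560000, -0.04333333)
applied torque τ = (0.1500, 0.0600, -0.0100)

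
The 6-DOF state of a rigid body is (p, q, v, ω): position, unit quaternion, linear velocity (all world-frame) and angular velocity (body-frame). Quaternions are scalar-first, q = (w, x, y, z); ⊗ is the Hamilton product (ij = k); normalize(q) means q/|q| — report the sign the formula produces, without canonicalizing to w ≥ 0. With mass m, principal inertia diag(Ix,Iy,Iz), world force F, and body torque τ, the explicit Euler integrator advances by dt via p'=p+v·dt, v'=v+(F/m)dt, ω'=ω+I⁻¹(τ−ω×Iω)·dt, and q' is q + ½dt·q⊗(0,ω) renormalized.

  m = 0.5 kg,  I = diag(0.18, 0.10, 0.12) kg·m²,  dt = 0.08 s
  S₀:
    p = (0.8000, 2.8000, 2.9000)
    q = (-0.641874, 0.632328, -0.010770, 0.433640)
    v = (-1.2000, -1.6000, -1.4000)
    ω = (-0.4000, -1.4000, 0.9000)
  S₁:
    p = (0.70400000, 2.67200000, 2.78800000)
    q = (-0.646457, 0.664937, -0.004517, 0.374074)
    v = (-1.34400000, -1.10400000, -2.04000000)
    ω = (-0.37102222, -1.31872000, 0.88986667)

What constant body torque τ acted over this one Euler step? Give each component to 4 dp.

τ = (0.0400, 0.0800, -0.0600)

ω₁ − ω₀ = (0.02897778, 0.08128000, -0.01013333)
gyro term ω₀×Iω₀ = (-0.0252, -0.0216, -0.0448)
I·α + gyro = (0.0400, 0.0800, -0.0600)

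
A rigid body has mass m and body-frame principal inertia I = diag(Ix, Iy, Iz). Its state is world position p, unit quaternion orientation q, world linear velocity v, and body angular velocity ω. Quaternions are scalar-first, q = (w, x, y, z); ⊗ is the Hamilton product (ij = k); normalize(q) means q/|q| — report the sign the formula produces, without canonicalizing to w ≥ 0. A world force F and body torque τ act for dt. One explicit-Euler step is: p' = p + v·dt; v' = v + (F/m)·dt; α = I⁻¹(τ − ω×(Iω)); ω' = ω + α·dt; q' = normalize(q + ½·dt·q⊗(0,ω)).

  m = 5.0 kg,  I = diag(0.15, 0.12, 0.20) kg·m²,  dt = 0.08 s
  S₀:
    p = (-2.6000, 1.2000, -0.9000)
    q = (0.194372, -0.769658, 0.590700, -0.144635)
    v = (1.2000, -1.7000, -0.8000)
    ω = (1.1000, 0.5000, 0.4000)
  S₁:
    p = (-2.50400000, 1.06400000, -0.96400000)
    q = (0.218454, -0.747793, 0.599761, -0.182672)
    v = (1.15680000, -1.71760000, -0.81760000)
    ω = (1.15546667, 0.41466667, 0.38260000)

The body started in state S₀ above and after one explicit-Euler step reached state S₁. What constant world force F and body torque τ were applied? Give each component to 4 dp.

Δω = ω₁−ω₀ = (0.05546667, -0.08533333, -0.01740000)
precession coupling = (0.0160, -0.0220, -0.0165)
τ = I·(Δω/dt) + ω₀×(Iω₀) = (0.1200, -0.1500, -0.0600)
velocity change Δv = (-0.04320000, -0.01760000, -0.01760000)
applied force F = (-2.7000, -1.1000, -1.1000)

F = (-2.7000, -1.1000, -1.1000)
τ = (0.1200, -0.1500, -0.0600)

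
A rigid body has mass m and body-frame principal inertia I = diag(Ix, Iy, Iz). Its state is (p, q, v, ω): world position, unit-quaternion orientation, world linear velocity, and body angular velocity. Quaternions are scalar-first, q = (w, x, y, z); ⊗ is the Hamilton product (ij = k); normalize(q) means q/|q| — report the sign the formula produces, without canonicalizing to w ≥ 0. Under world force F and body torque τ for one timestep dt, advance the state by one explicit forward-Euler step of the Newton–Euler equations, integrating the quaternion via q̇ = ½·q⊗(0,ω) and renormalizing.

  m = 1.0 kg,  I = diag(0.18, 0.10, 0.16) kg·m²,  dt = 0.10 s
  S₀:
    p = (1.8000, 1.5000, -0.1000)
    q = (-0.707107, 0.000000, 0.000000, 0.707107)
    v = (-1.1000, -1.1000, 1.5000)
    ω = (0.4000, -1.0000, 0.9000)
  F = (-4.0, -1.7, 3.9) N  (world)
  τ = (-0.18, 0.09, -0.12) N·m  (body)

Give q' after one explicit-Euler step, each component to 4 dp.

q' = (-0.7371, 0.0212, 0.0494, 0.6736)

Hamilton product q⊗(0,ω) = (-0.6363963, 0.4242642, 0.9899498, -0.6363963)
q' = normalize(q + ½dt·q⊗(0,ω)) = (-0.7371, 0.0212, 0.0494, 0.6736)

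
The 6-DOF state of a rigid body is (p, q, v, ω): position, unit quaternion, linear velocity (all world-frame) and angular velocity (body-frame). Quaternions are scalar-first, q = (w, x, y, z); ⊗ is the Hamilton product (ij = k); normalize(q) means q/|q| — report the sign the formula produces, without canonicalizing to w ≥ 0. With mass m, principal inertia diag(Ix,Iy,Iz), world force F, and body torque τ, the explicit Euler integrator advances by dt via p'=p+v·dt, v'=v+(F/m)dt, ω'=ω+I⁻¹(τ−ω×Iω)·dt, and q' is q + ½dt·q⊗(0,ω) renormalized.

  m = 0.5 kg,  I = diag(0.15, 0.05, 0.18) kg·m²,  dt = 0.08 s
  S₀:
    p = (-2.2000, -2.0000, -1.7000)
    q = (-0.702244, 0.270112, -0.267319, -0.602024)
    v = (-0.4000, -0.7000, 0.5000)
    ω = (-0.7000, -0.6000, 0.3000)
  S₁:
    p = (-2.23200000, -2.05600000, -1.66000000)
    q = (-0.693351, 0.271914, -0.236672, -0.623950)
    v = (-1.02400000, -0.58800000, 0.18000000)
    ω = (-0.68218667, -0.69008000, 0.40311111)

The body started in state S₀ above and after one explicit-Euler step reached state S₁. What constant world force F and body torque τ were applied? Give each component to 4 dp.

F = (-3.9000, 0.7000, -2.0000)
τ = (0.0100, -0.0500, 0.1900)

Δω = ω₁−ω₀ = (0.01781333, -0.09008000, 0.10311111)
I·α + gyro = (0.0100, -0.0500, 0.1900)
Δv = v₁−v₀ = (-0.62400000, 0.11200000, -0.32000000)
applied force F = (-3.9000, 0.7000, -2.0000)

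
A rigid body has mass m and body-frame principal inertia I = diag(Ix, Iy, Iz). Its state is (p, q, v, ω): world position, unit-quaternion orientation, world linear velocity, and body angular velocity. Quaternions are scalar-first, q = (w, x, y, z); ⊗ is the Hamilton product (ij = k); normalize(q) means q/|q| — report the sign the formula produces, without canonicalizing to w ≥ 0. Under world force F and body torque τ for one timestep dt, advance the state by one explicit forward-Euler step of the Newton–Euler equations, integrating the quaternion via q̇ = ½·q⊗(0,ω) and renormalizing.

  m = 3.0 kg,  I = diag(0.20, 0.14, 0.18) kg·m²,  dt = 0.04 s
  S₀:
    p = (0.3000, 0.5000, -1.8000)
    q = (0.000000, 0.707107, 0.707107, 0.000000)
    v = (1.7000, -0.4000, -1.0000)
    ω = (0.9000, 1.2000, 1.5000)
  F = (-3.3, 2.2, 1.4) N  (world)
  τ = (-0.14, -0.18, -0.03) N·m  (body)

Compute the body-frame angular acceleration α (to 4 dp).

α = (-1.0600, -1.4786, 0.1933)

ω×(Iω) gyroscopic = (0.0720, 0.0270, -0.0648)
α = I⁻¹(τ − ω×Iω) = (-1.0600, -1.4786, 0.1933)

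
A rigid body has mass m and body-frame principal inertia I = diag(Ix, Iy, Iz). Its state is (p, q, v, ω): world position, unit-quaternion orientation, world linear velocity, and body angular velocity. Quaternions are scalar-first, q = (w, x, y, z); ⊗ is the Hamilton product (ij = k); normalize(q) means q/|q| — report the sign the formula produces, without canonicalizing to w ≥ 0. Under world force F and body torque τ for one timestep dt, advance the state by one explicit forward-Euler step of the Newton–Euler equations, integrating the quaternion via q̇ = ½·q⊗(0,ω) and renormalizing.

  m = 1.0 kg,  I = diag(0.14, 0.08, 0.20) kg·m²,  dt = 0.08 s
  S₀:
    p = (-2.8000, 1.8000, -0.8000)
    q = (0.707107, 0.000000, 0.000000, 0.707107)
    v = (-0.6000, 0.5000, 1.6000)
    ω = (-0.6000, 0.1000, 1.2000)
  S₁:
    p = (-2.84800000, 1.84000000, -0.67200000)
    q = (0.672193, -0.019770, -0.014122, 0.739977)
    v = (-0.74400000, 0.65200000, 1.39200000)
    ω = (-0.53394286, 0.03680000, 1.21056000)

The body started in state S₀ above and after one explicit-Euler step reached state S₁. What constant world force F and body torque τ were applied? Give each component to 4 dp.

F = (-1.8000, 1.9000, -2.6000)
τ = (0.1300, -0.0200, 0.0300)

ω₁ − ω₀ = (0.06605714, -0.06320000, 0.01056000)
gyro term ω₀×Iω₀ = (0.0144, 0.0432, 0.0036)
I·α + gyro = (0.1300, -0.0200, 0.0300)
v₁ − v₀ = (-0.14400000, 0.15200000, -0.20800000)
F = m·Δv/dt = (-1.8000, 1.9000, -2.6000)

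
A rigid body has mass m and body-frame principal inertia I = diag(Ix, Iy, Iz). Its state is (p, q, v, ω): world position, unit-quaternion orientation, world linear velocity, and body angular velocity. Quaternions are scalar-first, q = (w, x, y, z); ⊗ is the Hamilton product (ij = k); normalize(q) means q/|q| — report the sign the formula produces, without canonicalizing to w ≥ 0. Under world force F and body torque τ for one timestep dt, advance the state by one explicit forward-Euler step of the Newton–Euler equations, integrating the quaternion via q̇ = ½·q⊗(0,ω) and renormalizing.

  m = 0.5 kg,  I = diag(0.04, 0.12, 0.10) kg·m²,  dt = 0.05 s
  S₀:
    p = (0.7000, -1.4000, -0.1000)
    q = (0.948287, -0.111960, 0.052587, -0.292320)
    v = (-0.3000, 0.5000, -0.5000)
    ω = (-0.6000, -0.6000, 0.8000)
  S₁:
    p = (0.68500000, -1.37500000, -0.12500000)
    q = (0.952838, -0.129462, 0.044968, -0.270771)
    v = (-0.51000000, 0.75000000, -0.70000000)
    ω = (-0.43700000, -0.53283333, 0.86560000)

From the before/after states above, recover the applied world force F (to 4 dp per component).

v₁ − v₀ = (-0.21000000, 0.25000000, -0.20000000)
applied force F = (-2.1000, 2.5000, -2.0000)

F = (-2.1000, 2.5000, -2.0000)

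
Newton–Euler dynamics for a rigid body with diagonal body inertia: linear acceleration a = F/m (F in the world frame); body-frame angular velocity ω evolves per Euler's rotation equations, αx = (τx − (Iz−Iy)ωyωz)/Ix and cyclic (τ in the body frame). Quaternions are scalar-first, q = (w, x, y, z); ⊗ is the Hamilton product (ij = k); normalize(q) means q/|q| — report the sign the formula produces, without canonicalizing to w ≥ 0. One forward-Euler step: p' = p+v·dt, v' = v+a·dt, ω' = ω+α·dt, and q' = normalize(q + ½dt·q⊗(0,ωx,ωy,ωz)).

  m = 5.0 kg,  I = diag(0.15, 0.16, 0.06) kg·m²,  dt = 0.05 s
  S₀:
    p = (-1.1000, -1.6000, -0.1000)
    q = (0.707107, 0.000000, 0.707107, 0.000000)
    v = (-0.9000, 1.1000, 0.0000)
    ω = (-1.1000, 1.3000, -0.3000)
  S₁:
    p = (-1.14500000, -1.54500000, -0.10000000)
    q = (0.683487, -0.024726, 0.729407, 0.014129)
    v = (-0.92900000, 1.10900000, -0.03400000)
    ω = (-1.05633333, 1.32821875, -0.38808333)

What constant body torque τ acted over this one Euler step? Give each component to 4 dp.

τ = (0.1700, 0.1200, -0.1200)

ω₁ − ω₀ = (0.04366667, 0.02821875, -0.08808333)
applied torque τ = (0.1700, 0.1200, -0.1200)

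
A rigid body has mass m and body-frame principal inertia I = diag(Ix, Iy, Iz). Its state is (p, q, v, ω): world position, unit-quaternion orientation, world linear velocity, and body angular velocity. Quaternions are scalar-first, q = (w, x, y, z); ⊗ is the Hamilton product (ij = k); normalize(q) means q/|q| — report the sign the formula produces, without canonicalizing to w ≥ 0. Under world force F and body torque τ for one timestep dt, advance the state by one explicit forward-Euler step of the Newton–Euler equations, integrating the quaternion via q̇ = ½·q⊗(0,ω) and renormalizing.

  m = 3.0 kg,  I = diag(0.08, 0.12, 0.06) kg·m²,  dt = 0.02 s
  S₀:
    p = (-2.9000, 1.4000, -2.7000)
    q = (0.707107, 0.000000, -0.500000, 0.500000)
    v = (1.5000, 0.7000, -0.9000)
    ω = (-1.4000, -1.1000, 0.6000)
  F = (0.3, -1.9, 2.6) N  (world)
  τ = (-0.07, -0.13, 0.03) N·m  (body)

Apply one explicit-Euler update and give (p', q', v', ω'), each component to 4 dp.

p + v·dt = (-2.8700, 1.4140, -2.7180)
v' = v + a·dt = (1.5020, 0.6873, -0.8827)
angular accel α = (-1.3700, -0.9433, -0.5267)
ω' = ω + α·dt = (-1.4274, -1.1189, 0.5895)
2q̇ = q⊗(0,ω) = (-0.8500000, -0.7399498, -1.4778177, -0.2757358)
q' = normalize(q + ½dt·q⊗(0,ω)) = (0.6985, -0.0074, -0.5147, 0.4972)

p' = (-2.8700, 1.4140, -2.7180)
q' = (0.6985, -0.0074, -0.5147, 0.4972)
v' = (1.5020, 0.6873, -0.8827)
ω' = (-1.4274, -1.1189, 0.5895)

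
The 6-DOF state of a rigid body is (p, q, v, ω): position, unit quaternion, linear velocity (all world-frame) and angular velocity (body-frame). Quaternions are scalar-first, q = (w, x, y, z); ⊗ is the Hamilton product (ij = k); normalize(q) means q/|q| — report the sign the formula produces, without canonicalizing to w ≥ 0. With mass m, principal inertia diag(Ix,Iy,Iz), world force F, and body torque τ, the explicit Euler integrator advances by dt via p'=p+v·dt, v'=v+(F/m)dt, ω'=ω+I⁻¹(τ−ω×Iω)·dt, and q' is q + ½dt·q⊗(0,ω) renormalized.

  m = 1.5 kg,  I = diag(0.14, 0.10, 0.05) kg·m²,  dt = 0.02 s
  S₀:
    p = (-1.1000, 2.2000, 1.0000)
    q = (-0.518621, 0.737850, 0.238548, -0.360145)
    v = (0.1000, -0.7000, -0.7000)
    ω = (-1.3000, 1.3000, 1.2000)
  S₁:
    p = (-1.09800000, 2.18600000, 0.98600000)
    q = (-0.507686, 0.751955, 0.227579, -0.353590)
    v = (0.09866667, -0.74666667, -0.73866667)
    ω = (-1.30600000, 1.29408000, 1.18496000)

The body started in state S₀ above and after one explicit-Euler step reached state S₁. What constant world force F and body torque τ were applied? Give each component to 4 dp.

F = (-0.1000, -3.5000, -2.9000)
τ = (-0.1200, -0.1700, 0.0300)

rate change Δω = (-0.00600000, -0.00592000, -0.01504000)
precession coupling = (-0.0780, -0.1404, 0.0676)
I·α + gyro = (-0.1200, -0.1700, 0.0300)
v₁ − v₀ = (-0.00133333, -0.04666667, -0.03866667)
m·(v₁−v₀)/dt = (-0.1000, -3.5000, -2.9000)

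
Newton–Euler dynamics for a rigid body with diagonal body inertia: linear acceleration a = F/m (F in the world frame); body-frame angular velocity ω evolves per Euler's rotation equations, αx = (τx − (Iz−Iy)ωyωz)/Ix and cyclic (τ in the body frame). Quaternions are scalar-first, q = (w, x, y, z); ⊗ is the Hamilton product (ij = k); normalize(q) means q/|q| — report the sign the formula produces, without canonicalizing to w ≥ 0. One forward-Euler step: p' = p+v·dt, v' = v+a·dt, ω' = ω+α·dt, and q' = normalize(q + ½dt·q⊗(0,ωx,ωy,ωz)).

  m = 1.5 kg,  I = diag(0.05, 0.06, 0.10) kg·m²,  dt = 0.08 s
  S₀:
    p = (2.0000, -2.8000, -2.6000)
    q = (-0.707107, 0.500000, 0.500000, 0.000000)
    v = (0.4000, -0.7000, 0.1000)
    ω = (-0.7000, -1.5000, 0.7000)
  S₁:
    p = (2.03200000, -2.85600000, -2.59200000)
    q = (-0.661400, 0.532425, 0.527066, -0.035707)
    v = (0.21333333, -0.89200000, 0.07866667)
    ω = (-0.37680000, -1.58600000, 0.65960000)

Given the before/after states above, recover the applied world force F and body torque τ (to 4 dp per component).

F = (-3.5000, -3.6000, -0.4000)
τ = (0.1600, -0.0400, -0.0400)

Δω = ω₁−ω₀ = (0.32320000, -0.08600000, -0.04040000)
ω₀×(Iω₀) = (-0.0420, 0.0245, 0.0105)
applied torque τ = (0.1600, -0.0400, -0.0400)
Δv = v₁−v₀ = (-0.18666667, -0.19200000, -0.02133333)
applied force F = (-3.5000, -3.6000, -0.4000)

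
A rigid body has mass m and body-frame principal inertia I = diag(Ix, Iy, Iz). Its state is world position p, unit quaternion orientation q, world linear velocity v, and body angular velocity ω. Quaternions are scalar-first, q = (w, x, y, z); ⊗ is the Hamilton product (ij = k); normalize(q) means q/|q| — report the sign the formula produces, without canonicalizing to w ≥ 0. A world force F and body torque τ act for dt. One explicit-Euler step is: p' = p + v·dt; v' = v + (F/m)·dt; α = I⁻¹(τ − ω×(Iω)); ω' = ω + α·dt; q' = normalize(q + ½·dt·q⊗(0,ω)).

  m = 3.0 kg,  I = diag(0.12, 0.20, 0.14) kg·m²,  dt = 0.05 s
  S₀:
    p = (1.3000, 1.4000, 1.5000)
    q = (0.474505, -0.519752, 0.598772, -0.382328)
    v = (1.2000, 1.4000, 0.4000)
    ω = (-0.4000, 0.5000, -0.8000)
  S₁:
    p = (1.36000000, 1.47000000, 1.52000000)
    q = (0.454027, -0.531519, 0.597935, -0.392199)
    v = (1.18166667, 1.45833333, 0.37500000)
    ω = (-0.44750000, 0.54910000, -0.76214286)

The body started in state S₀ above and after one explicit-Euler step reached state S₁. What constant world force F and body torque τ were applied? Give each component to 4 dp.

rate change Δω = (-0.04750000, 0.04910000, 0.03785714)
I·α + gyro = (-0.0900, 0.1900, 0.0900)
Δv = v₁−v₀ = (-0.01833333, 0.05833333, -0.02500000)
m·(v₁−v₀)/dt = (-1.1000, 3.5000, -1.5000)

F = (-1.1000, 3.5000, -1.5000)
τ = (-0.0900, 0.1900, 0.0900)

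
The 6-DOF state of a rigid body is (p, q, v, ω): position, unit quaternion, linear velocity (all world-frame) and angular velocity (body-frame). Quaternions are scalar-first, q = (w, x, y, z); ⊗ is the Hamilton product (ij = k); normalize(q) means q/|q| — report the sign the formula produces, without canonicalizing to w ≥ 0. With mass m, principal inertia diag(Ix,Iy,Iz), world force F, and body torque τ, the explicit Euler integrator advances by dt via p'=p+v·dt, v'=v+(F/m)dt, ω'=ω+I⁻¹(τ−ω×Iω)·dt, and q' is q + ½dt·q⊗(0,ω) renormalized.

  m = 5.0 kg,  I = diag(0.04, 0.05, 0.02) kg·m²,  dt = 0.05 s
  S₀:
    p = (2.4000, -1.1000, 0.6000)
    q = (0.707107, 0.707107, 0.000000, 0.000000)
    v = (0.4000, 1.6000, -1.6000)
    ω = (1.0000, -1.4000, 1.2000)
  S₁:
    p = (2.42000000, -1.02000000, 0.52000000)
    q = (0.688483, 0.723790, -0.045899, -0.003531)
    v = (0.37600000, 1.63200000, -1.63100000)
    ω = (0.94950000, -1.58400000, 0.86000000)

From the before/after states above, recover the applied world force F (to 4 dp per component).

v₁ − v₀ = (-0.02400000, 0.03200000, -0.03100000)
m·(v₁−v₀)/dt = (-2.4000, 3.2000, -3.1000)

F = (-2.4000, 3.2000, -3.1000)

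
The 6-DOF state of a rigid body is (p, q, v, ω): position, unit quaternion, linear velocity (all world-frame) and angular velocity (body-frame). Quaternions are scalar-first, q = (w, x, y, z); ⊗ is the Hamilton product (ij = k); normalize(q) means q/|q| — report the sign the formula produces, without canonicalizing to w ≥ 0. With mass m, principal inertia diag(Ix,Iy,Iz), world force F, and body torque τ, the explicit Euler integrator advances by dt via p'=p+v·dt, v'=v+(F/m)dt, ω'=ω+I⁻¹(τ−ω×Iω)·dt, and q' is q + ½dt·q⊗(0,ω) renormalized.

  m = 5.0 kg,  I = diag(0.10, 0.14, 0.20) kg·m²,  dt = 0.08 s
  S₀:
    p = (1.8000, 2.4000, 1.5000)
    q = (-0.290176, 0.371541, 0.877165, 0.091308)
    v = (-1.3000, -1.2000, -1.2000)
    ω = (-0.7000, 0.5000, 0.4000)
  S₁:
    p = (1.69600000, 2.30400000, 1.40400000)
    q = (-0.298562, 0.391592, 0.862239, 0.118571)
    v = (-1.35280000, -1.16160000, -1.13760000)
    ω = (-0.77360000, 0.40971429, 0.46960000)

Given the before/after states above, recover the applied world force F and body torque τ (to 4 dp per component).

F = (-3.3000, 2.4000, 3.9000)
τ = (-0.0800, -0.1300, 0.1600)

v₁ − v₀ = (-0.05280000, 0.03840000, 0.06240000)
applied force F = (-3.3000, 2.4000, 3.9000)
ω₁ − ω₀ = (-0.07360000, -0.09028571, 0.06960000)
ω₀×(Iω₀) = (0.0120, 0.0280, -0.0140)
I·α + gyro = (-0.0800, -0.1300, 0.1600)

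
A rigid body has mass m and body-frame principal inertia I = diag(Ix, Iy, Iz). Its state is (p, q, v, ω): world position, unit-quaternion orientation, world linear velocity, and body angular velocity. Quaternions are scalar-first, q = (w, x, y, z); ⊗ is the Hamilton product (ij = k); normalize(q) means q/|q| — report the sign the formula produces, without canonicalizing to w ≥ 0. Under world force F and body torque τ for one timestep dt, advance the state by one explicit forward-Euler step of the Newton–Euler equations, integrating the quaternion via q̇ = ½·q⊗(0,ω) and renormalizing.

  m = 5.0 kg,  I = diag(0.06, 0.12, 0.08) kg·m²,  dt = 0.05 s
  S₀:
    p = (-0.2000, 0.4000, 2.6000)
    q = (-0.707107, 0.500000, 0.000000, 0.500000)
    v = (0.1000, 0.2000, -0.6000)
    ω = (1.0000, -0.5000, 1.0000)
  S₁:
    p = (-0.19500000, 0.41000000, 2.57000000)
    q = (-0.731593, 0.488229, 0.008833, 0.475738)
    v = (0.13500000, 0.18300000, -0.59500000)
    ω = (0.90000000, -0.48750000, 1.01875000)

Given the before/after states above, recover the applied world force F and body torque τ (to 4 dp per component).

Δv = v₁−v₀ = (0.03500000, -0.01700000, 0.00500000)
F = m·Δv/dt = (3.5000, -1.7000, 0.5000)
ω₁ − ω₀ = (-0.10000000, 0.01250000, 0.01875000)
ω₀×(Iω₀) = (0.0200, -0.0200, -0.0300)
applied torque τ = (-0.1000, 0.0100, 0.0000)

F = (3.5000, -1.7000, 0.5000)
τ = (-0.1000, 0.0100, 0.0000)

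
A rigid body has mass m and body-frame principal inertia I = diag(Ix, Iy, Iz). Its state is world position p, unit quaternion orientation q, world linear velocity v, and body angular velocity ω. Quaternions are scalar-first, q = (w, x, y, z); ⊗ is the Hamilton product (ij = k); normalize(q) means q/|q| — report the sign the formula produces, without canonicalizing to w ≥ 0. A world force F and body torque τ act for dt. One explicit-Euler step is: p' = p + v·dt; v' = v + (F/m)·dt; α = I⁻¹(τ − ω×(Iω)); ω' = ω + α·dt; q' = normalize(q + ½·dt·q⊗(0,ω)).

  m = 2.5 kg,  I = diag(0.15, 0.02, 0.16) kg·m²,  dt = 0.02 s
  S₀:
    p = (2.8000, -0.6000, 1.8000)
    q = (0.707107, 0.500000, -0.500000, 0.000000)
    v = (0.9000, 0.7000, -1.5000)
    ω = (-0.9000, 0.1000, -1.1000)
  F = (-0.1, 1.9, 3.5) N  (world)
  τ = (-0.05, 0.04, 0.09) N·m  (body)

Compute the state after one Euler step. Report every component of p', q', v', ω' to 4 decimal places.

angular accel α = (-0.2307, 2.4950, 0.4894)
ω + α·dt = (-0.9046, 0.1499, -1.0902)
q⊗(0,ω) = (0.5000000, -0.0863963, 0.6207107, -1.1778177)
q' = normalize(q + ½dt·q⊗(0,ω)) = (0.7120, 0.4991, -0.4937, -0.0118)
new position p' = (2.8180, -0.5860, 1.7700)
v + (F/m)dt = (0.8992, 0.7152, -1.4720)

p' = (2.8180, -0.5860, 1.7700)
q' = (0.7120, 0.4991, -0.4937, -0.0118)
v' = (0.8992, 0.7152, -1.4720)
ω' = (-0.9046, 0.1499, -1.0902)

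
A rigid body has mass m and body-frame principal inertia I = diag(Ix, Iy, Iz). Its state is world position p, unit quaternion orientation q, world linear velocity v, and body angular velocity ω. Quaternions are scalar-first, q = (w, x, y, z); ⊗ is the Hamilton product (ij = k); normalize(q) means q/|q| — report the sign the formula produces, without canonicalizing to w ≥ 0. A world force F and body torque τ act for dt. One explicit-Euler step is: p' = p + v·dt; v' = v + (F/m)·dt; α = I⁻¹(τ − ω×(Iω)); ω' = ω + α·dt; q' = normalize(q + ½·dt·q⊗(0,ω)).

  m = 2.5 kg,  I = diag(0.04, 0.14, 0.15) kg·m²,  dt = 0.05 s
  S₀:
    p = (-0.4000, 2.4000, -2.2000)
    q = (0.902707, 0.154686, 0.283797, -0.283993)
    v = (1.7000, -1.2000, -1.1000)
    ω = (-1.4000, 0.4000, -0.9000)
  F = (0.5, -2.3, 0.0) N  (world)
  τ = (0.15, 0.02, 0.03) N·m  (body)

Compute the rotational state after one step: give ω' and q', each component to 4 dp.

angular accel α = (3.8400, 1.1329, 0.5733)
ω' = ω + α·dt = (-1.2080, 0.4566, -0.8713)
Hamilton product q⊗(0,ω) = (-0.1525521, -1.4056099, 0.8978904, -0.3532461)
q + ½dt·q⊗(0,ω), renormalized = (0.8981, 0.1194, 0.3060, -0.2926)

ω' = (-1.2080, 0.4566, -0.8713)
q' = (0.8981, 0.1194, 0.3060, -0.2926)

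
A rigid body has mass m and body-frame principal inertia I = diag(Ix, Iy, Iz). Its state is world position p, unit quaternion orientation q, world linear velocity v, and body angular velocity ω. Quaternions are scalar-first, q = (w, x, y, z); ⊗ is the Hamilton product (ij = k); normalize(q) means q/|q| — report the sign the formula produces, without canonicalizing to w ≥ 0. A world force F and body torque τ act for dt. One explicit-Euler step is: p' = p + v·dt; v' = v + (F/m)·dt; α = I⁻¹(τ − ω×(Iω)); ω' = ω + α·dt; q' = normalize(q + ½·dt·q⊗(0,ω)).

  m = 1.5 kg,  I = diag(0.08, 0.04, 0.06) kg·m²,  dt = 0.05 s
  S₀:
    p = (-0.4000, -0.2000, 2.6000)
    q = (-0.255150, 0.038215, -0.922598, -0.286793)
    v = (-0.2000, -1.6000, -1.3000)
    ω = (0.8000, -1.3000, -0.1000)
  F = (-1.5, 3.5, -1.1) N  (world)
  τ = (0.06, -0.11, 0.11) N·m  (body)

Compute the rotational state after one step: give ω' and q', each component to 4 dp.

ω' = (0.8359, -1.4355, -0.0430)
q' = (-0.2864, 0.0261, -0.9193, -0.2687)

gyro term ω×Iω = (0.0026, -0.0016, 0.0416)
(τ − ω×Iω)/I = (0.7175, -2.7100, 1.1400)
ω' = ω + α·dt = (0.8359, -1.4355, -0.0430)
2q̇ = q⊗(0,ω) = (-1.2586287, -0.4846911, 0.1060821, 0.7139139)
q + ½dt·q⊗(0,ω), renormalized = (-0.2864, 0.0261, -0.9193, -0.2687)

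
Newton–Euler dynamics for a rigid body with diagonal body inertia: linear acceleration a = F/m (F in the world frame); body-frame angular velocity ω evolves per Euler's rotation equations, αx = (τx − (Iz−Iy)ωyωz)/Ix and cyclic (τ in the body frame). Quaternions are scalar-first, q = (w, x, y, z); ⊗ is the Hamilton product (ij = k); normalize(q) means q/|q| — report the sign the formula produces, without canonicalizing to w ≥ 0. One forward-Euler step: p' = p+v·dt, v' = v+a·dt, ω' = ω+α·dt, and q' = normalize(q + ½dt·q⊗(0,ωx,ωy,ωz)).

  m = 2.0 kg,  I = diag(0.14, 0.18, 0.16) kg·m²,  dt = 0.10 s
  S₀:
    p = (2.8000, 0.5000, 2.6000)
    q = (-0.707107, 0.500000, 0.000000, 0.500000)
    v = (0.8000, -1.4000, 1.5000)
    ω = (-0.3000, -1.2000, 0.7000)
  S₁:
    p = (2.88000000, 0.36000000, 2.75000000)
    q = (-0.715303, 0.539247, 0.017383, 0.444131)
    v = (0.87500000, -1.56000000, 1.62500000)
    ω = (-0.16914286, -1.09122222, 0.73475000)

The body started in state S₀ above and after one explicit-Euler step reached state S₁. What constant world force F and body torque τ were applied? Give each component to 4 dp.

F = (1.5000, -3.2000, 2.5000)
τ = (0.2000, 0.2000, 0.0700)

Δv = v₁−v₀ = (0.07500000, -0.16000000, 0.12500000)
m·(v₁−v₀)/dt = (1.5000, -3.2000, 2.5000)
rate change Δω = (0.13085714, 0.10877778, 0.03475000)
gyro term ω₀×Iω₀ = (0.0168, 0.0042, 0.0144)
applied torque τ = (0.2000, 0.2000, 0.0700)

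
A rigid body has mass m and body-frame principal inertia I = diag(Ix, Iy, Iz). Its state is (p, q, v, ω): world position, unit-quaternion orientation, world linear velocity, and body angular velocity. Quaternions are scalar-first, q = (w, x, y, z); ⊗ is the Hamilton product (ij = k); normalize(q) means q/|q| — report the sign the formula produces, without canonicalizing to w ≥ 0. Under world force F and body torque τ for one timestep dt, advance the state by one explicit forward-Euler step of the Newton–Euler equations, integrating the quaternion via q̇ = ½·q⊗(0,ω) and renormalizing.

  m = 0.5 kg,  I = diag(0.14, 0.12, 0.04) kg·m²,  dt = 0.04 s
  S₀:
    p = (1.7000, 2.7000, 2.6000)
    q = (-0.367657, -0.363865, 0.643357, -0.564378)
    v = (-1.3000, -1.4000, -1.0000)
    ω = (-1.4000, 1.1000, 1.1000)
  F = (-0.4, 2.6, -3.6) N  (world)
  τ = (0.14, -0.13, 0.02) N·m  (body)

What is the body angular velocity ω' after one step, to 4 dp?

ω' = (-1.3323, 1.1080, 1.0892)

precession coupling ω×(Iω) = (-0.0968, -0.1540, 0.0308)
angular accel α = (1.6914, 0.2000, -0.2700)
new body rate ω' = (-1.3323, 1.1080, 1.0892)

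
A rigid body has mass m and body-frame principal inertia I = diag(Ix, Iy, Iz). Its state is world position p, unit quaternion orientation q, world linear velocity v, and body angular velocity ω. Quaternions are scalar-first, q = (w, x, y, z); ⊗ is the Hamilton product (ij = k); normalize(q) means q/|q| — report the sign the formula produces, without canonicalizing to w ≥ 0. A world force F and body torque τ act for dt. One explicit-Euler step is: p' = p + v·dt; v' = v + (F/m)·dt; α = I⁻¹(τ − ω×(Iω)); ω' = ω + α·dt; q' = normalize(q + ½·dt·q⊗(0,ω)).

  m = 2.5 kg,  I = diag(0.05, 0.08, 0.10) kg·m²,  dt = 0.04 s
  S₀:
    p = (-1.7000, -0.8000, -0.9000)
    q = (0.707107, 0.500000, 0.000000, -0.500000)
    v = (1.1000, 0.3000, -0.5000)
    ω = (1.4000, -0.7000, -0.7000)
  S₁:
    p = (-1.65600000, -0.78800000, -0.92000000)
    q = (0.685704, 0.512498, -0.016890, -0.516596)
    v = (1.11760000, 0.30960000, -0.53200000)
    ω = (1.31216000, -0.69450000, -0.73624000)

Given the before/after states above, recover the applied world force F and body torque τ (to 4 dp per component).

F = (1.1000, 0.6000, -2.0000)
τ = (-0.1000, 0.0600, -0.1200)

ω₁ − ω₀ = (-0.08784000, 0.00550000, -0.03624000)
ω₀×(Iω₀) = (0.0098, 0.0490, -0.0294)
τ = I·(Δω/dt) + ω₀×(Iω₀) = (-0.1000, 0.0600, -0.1200)
Δv = v₁−v₀ = (0.01760000, 0.00960000, -0.03200000)
m·(v₁−v₀)/dt = (1.1000, 0.6000, -2.0000)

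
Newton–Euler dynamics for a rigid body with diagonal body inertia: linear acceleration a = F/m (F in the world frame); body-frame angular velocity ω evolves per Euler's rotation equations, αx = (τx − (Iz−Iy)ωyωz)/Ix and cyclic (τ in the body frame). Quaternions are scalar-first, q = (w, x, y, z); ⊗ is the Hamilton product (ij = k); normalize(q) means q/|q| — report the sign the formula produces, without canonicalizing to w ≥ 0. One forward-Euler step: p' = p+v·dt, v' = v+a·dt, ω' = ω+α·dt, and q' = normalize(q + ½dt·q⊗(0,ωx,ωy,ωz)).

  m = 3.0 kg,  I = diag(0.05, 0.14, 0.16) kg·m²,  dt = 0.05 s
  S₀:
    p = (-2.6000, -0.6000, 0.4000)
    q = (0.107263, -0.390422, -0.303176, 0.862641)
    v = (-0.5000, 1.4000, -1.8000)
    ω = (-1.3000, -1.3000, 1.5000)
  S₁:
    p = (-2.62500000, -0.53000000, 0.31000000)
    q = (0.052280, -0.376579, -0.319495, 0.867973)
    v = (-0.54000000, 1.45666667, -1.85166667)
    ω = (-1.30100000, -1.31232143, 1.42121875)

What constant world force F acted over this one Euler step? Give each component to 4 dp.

Δv = v₁−v₀ = (-0.04000000, 0.05666667, -0.05166667)
m·(v₁−v₀)/dt = (-2.4000, 3.4000, -3.1000)

F = (-2.4000, 3.4000, -3.1000)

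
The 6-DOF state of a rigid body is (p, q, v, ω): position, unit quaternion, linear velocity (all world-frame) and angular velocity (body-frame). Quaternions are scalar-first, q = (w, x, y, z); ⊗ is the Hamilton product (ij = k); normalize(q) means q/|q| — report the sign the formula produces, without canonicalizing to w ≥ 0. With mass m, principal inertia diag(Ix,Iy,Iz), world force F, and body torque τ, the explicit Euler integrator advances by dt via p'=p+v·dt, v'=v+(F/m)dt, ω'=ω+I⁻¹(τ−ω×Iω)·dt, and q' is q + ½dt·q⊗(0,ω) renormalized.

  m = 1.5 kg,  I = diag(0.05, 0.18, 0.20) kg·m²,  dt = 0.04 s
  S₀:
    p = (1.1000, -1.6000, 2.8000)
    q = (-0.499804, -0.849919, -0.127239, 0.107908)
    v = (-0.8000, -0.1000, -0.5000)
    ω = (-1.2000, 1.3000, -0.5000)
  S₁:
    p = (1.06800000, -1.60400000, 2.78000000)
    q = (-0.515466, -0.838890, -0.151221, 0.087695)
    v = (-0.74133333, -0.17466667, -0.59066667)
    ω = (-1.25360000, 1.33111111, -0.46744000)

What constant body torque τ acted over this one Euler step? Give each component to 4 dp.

Δω = ω₁−ω₀ = (-0.05360000, 0.03111111, 0.03256000)
I·α + gyro = (-0.0800, 0.0500, -0.0400)

τ = (-0.0800, 0.0500, -0.0400)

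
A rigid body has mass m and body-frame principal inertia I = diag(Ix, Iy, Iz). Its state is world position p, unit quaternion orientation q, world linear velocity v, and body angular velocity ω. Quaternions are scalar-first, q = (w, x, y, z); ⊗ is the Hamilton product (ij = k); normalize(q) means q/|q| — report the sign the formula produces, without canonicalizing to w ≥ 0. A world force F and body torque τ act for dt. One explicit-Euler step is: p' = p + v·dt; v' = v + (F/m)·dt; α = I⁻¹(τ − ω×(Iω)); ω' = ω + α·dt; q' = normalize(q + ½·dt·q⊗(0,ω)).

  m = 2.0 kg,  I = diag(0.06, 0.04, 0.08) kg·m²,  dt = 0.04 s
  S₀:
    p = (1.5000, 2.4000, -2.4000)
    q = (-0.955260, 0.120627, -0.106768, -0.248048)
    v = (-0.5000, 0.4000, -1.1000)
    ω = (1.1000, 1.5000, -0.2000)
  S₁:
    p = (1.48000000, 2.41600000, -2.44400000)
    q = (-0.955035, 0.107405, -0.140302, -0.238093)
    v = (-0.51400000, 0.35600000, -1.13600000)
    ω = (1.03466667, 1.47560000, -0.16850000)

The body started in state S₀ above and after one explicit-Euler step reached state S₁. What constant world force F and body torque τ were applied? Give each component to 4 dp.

ω₁ − ω₀ = (-0.06533333, -0.02440000, 0.03150000)
gyro term ω₀×Iω₀ = (-0.0120, 0.0044, -0.0330)
τ = I·(Δω/dt) + ω₀×(Iω₀) = (-0.1100, -0.0200, 0.0300)
v₁ − v₀ = (-0.01400000, -0.04400000, -0.03600000)
applied force F = (-0.7000, -2.2000, -1.8000)

F = (-0.7000, -2.2000, -1.8000)
τ = (-0.1100, -0.0200, 0.0300)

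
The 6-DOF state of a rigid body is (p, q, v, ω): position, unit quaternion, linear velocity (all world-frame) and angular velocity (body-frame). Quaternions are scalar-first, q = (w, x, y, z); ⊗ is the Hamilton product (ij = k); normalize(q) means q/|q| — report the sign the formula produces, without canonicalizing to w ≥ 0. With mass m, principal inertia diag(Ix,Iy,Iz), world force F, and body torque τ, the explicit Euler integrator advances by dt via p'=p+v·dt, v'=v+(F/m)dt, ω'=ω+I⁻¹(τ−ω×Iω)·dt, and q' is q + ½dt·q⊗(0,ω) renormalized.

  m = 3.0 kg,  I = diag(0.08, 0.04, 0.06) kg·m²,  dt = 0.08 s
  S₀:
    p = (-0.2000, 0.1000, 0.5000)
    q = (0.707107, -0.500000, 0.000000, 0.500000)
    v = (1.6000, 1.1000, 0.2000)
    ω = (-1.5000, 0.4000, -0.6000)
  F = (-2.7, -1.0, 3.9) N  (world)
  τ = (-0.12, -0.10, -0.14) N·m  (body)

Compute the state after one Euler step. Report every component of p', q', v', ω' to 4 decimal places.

p' = (-0.0720, 0.1880, 0.5160)
q' = (0.6876, -0.5492, -0.0306, 0.4740)
v' = (1.5280, 1.0733, 0.3040)
ω' = (-1.6152, 0.1640, -0.8187)

angular accel α = (-1.4400, -2.9500, -2.7333)
ω + α·dt = (-1.6152, 0.1640, -0.8187)
q⊗(0,ω) = (-0.4500000, -1.2606605, -0.7671572, -0.6242642)
q' = normalize(q + ½dt·q⊗(0,ω)) = (0.6876, -0.5492, -0.0306, 0.4740)
a = F/m = (-0.9000, -0.3333, 1.3000)
new position p' = (-0.0720, 0.1880, 0.5160)
v + (F/m)dt = (1.5280, 1.0733, 0.3040)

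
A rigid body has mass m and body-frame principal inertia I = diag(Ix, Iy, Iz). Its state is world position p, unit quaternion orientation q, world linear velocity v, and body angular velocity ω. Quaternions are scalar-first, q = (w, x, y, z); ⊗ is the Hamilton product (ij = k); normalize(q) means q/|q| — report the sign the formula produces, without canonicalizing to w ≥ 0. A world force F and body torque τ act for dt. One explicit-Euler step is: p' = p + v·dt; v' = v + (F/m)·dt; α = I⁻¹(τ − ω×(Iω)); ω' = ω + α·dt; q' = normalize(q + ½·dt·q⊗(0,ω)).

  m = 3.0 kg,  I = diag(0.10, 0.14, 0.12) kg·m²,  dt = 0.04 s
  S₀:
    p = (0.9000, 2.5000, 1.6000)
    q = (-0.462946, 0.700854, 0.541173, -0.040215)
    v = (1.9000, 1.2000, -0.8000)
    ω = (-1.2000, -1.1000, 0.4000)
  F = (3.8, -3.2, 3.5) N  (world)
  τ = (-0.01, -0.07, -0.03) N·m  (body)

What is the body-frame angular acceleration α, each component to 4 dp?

gyro term ω×Iω = (0.0088, 0.0096, 0.0528)
angular accel α = (-0.1880, -0.5686, -0.6900)

α = (-0.1880, -0.5686, -0.6900)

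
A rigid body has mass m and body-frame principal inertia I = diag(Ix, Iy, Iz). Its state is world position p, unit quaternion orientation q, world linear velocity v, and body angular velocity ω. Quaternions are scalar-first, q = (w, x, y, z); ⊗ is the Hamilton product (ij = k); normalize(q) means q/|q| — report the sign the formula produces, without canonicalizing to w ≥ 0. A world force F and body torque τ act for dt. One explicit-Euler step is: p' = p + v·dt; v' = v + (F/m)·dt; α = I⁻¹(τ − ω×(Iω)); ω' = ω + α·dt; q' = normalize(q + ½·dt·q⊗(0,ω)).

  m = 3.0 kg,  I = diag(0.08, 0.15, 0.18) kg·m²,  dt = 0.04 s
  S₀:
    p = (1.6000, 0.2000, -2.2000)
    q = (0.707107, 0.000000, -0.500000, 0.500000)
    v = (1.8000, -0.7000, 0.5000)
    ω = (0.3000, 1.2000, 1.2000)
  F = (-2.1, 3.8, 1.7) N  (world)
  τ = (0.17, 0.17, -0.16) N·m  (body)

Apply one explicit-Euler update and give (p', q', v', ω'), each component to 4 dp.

p' = (1.6720, 0.1720, -2.1800)
q' = (0.7067, -0.0197, -0.4797, 0.5197)
v' = (1.7720, -0.6493, 0.5227)
ω' = (0.3634, 1.2549, 1.1588)

linear accel F/m = (-0.7000, 1.2667, 0.5667)
p' = p + v·dt = (1.6720, 0.1720, -2.1800)
new velocity v' = (1.7720, -0.6493, 0.5227)
gyro term ω×Iω = (0.0432, -0.0360, 0.0252)
(τ − ω×Iω)/I = (1.5850, 1.3733, -1.0289)
new body rate ω' = (0.3634, 1.2549, 1.1588)
Hamilton product q⊗(0,ω) = (0.0000000, -0.9878679, 0.9985284, 0.9985284)
q + ½dt·q⊗(0,ω), renormalized = (0.7067, -0.0197, -0.4797, 0.5197)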